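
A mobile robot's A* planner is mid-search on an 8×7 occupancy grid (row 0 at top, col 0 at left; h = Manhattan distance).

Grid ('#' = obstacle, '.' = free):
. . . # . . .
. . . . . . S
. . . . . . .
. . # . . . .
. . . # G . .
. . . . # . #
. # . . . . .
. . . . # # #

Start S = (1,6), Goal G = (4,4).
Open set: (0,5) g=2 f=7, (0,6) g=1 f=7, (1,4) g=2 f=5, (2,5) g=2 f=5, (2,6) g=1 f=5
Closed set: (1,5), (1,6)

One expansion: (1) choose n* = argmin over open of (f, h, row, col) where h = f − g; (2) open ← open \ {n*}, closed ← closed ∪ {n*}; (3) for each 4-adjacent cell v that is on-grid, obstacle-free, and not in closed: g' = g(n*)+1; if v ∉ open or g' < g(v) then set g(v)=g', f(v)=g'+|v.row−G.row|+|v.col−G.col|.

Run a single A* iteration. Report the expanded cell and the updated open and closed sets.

expanded=(1,4); open=[(0,4) g=3 f=7, (0,5) g=2 f=7, (0,6) g=1 f=7, (1,3) g=3 f=7, (2,4) g=3 f=5, (2,5) g=2 f=5, (2,6) g=1 f=5]; closed=[(1,4), (1,5), (1,6)]

step 1: expand (1,4) (f=5, h=3) → closed; open now [(0,4) g=3 f=7, (0,5) g=2 f=7, (0,6) g=1 f=7, (1,3) g=3 f=7, (2,4) g=3 f=5, (2,5) g=2 f=5, (2,6) g=1 f=5]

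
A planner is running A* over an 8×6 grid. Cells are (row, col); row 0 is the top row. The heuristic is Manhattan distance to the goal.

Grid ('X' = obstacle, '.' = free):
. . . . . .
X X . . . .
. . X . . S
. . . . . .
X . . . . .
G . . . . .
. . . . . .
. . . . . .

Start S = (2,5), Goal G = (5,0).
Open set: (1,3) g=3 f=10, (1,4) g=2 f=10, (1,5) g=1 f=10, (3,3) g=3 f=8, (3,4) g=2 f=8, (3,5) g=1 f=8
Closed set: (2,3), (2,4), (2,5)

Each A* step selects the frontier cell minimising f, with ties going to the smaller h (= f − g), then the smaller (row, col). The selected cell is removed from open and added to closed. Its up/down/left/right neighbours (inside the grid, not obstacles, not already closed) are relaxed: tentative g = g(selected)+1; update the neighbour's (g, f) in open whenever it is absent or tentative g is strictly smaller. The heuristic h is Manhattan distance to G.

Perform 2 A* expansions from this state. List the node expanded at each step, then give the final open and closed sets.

order=[(3,3) → (3,2)]; open=[(1,3) g=3 f=10, (1,4) g=2 f=10, (1,5) g=1 f=10, (3,1) g=5 f=8, (3,4) g=2 f=8, (3,5) g=1 f=8, (4,2) g=5 f=8, (4,3) g=4 f=8]; closed=[(2,3), (2,4), (2,5), (3,2), (3,3)]

step 1: expand (3,3) (f=8, h=5) → closed; open now [(1,3) g=3 f=10, (1,4) g=2 f=10, (1,5) g=1 f=10, (3,2) g=4 f=8, (3,4) g=2 f=8, (3,5) g=1 f=8, (4,3) g=4 f=8]
step 2: expand (3,2) (f=8, h=4) → closed; open now [(1,3) g=3 f=10, (1,4) g=2 f=10, (1,5) g=1 f=10, (3,1) g=5 f=8, (3,4) g=2 f=8, (3,5) g=1 f=8, (4,2) g=5 f=8, (4,3) g=4 f=8]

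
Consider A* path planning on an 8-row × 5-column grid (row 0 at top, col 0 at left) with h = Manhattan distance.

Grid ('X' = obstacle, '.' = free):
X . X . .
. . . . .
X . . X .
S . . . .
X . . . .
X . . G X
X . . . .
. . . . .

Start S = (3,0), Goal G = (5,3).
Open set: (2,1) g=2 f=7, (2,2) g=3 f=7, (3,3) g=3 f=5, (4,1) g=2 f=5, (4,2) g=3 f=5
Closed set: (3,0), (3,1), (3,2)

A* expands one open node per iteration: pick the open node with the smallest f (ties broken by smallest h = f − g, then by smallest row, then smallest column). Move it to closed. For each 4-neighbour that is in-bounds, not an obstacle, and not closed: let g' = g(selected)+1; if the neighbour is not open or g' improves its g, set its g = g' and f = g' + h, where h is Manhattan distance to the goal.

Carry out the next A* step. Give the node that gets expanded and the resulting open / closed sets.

expanded=(3,3); open=[(2,1) g=2 f=7, (2,2) g=3 f=7, (3,4) g=4 f=7, (4,1) g=2 f=5, (4,2) g=3 f=5, (4,3) g=4 f=5]; closed=[(3,0), (3,1), (3,2), (3,3)]

step 1: expand (3,3) (f=5, h=2) → closed; open now [(2,1) g=2 f=7, (2,2) g=3 f=7, (3,4) g=4 f=7, (4,1) g=2 f=5, (4,2) g=3 f=5, (4,3) g=4 f=5]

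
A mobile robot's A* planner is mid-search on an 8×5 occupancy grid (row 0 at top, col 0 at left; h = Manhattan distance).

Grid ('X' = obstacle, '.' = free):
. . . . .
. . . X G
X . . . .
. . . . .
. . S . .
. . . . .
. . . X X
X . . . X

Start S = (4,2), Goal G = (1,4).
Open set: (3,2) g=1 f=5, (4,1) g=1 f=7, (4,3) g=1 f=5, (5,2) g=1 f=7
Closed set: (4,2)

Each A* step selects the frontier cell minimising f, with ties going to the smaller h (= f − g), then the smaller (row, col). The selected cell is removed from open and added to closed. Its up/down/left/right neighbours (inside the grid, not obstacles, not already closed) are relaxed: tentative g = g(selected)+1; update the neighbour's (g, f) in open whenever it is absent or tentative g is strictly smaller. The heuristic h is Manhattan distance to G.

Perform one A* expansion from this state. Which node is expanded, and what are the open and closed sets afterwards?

step 1: expand (3,2) (f=5, h=4) → closed; open now [(2,2) g=2 f=5, (3,1) g=2 f=7, (3,3) g=2 f=5, (4,1) g=1 f=7, (4,3) g=1 f=5, (5,2) g=1 f=7]

expanded=(3,2); open=[(2,2) g=2 f=5, (3,1) g=2 f=7, (3,3) g=2 f=5, (4,1) g=1 f=7, (4,3) g=1 f=5, (5,2) g=1 f=7]; closed=[(3,2), (4,2)]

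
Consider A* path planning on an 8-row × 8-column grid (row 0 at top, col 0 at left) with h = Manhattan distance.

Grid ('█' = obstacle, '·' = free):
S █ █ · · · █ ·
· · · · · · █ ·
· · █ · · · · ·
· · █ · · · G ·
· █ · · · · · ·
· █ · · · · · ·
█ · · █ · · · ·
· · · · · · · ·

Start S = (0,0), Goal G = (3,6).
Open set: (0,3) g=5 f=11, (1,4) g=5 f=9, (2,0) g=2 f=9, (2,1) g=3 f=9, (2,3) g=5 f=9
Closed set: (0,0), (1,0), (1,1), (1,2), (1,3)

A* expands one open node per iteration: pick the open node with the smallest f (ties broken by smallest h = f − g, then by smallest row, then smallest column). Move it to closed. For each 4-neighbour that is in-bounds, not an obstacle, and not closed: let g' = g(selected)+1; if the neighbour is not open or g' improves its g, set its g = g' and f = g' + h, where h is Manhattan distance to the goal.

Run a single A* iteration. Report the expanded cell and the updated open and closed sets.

step 1: expand (1,4) (f=9, h=4) → closed; open now [(0,3) g=5 f=11, (0,4) g=6 f=11, (1,5) g=6 f=9, (2,0) g=2 f=9, (2,1) g=3 f=9, (2,3) g=5 f=9, (2,4) g=6 f=9]

expanded=(1,4); open=[(0,3) g=5 f=11, (0,4) g=6 f=11, (1,5) g=6 f=9, (2,0) g=2 f=9, (2,1) g=3 f=9, (2,3) g=5 f=9, (2,4) g=6 f=9]; closed=[(0,0), (1,0), (1,1), (1,2), (1,3), (1,4)]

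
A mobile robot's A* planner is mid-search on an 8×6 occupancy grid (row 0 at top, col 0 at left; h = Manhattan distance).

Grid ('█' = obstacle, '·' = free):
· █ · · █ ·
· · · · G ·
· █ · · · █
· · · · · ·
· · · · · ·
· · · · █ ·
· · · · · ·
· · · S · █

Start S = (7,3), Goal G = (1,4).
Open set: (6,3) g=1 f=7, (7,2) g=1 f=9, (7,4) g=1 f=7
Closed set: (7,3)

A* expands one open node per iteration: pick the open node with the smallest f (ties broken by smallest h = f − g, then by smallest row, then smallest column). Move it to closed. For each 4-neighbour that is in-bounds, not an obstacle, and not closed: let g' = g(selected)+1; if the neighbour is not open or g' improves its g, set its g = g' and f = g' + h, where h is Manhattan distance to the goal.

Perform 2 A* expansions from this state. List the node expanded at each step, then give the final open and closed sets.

order=[(6,3) → (5,3)]; open=[(4,3) g=3 f=7, (5,2) g=3 f=9, (6,2) g=2 f=9, (6,4) g=2 f=7, (7,2) g=1 f=9, (7,4) g=1 f=7]; closed=[(5,3), (6,3), (7,3)]

step 1: expand (6,3) (f=7, h=6) → closed; open now [(5,3) g=2 f=7, (6,2) g=2 f=9, (6,4) g=2 f=7, (7,2) g=1 f=9, (7,4) g=1 f=7]
step 2: expand (5,3) (f=7, h=5) → closed; open now [(4,3) g=3 f=7, (5,2) g=3 f=9, (6,2) g=2 f=9, (6,4) g=2 f=7, (7,2) g=1 f=9, (7,4) g=1 f=7]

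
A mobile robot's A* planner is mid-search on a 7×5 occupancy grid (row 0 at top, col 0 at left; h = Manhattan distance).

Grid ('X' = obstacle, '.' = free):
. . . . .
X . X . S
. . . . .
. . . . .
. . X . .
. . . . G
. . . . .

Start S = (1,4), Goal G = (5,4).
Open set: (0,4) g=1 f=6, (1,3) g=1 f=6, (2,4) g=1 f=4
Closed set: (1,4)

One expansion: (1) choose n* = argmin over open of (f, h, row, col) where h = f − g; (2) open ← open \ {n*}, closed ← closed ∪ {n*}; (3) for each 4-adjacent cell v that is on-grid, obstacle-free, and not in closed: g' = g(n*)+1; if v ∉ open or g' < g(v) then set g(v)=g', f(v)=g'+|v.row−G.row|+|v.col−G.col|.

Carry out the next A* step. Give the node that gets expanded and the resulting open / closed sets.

expanded=(2,4); open=[(0,4) g=1 f=6, (1,3) g=1 f=6, (2,3) g=2 f=6, (3,4) g=2 f=4]; closed=[(1,4), (2,4)]

step 1: expand (2,4) (f=4, h=3) → closed; open now [(0,4) g=1 f=6, (1,3) g=1 f=6, (2,3) g=2 f=6, (3,4) g=2 f=4]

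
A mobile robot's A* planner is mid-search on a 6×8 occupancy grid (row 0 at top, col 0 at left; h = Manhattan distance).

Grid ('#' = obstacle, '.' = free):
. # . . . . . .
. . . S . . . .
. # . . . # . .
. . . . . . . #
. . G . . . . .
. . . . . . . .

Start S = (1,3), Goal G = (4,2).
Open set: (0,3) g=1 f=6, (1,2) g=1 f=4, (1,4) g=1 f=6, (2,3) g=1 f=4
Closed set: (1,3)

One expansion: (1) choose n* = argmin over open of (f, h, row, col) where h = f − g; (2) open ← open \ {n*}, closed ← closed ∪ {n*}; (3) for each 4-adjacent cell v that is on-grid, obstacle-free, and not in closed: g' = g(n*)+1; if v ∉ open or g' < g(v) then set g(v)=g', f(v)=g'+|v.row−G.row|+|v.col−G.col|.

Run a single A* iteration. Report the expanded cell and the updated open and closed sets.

expanded=(1,2); open=[(0,2) g=2 f=6, (0,3) g=1 f=6, (1,1) g=2 f=6, (1,4) g=1 f=6, (2,2) g=2 f=4, (2,3) g=1 f=4]; closed=[(1,2), (1,3)]

step 1: expand (1,2) (f=4, h=3) → closed; open now [(0,2) g=2 f=6, (0,3) g=1 f=6, (1,1) g=2 f=6, (1,4) g=1 f=6, (2,2) g=2 f=4, (2,3) g=1 f=4]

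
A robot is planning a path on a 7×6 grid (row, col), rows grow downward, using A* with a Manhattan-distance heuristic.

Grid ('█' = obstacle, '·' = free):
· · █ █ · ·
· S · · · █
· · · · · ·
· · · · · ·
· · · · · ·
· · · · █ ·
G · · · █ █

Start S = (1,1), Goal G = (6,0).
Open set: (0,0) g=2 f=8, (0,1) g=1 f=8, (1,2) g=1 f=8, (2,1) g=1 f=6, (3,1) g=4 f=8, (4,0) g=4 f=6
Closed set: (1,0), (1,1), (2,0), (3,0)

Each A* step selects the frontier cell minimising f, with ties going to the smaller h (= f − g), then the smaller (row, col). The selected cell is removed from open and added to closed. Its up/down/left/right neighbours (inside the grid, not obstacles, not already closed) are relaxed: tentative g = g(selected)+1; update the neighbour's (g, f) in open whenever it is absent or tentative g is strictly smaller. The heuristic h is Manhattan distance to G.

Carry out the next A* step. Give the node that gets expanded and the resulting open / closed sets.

step 1: expand (4,0) (f=6, h=2) → closed; open now [(0,0) g=2 f=8, (0,1) g=1 f=8, (1,2) g=1 f=8, (2,1) g=1 f=6, (3,1) g=4 f=8, (4,1) g=5 f=8, (5,0) g=5 f=6]

expanded=(4,0); open=[(0,0) g=2 f=8, (0,1) g=1 f=8, (1,2) g=1 f=8, (2,1) g=1 f=6, (3,1) g=4 f=8, (4,1) g=5 f=8, (5,0) g=5 f=6]; closed=[(1,0), (1,1), (2,0), (3,0), (4,0)]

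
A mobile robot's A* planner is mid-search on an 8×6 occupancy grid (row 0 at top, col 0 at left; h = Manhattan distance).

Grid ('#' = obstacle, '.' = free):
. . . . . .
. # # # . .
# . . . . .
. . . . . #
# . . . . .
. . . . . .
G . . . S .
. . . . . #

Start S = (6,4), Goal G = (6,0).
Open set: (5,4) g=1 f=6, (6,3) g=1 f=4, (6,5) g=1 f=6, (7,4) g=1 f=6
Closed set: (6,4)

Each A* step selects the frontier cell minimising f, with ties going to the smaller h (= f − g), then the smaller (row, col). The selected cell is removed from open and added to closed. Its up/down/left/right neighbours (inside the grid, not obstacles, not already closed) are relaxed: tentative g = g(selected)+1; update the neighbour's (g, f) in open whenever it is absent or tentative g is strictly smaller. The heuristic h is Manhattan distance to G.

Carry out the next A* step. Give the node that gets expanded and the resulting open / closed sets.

step 1: expand (6,3) (f=4, h=3) → closed; open now [(5,3) g=2 f=6, (5,4) g=1 f=6, (6,2) g=2 f=4, (6,5) g=1 f=6, (7,3) g=2 f=6, (7,4) g=1 f=6]

expanded=(6,3); open=[(5,3) g=2 f=6, (5,4) g=1 f=6, (6,2) g=2 f=4, (6,5) g=1 f=6, (7,3) g=2 f=6, (7,4) g=1 f=6]; closed=[(6,3), (6,4)]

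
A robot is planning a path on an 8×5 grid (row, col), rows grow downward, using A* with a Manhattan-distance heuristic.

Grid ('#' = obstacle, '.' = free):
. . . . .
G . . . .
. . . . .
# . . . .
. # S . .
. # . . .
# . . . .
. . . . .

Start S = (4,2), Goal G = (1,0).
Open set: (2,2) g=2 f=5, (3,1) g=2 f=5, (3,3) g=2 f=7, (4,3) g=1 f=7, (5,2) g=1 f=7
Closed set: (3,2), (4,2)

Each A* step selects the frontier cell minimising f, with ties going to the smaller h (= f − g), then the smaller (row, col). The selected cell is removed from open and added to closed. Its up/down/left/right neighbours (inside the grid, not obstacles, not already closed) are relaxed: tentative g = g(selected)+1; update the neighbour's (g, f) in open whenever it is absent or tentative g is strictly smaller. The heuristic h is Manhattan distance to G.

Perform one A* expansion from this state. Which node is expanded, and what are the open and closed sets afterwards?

expanded=(2,2); open=[(1,2) g=3 f=5, (2,1) g=3 f=5, (2,3) g=3 f=7, (3,1) g=2 f=5, (3,3) g=2 f=7, (4,3) g=1 f=7, (5,2) g=1 f=7]; closed=[(2,2), (3,2), (4,2)]

step 1: expand (2,2) (f=5, h=3) → closed; open now [(1,2) g=3 f=5, (2,1) g=3 f=5, (2,3) g=3 f=7, (3,1) g=2 f=5, (3,3) g=2 f=7, (4,3) g=1 f=7, (5,2) g=1 f=7]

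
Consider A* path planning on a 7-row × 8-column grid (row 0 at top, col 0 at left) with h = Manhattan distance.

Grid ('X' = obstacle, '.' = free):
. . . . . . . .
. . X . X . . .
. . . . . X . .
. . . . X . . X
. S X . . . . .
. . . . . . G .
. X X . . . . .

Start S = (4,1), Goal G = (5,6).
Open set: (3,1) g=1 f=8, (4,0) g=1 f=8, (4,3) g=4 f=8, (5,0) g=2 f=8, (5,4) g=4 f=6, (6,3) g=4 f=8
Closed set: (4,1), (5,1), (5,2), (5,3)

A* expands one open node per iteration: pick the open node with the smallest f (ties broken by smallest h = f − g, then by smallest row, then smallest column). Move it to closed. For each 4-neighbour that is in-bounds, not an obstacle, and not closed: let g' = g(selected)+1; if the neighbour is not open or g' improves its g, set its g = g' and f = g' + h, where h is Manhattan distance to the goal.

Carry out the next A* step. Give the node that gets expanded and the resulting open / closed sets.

step 1: expand (5,4) (f=6, h=2) → closed; open now [(3,1) g=1 f=8, (4,0) g=1 f=8, (4,3) g=4 f=8, (4,4) g=5 f=8, (5,0) g=2 f=8, (5,5) g=5 f=6, (6,3) g=4 f=8, (6,4) g=5 f=8]

expanded=(5,4); open=[(3,1) g=1 f=8, (4,0) g=1 f=8, (4,3) g=4 f=8, (4,4) g=5 f=8, (5,0) g=2 f=8, (5,5) g=5 f=6, (6,3) g=4 f=8, (6,4) g=5 f=8]; closed=[(4,1), (5,1), (5,2), (5,3), (5,4)]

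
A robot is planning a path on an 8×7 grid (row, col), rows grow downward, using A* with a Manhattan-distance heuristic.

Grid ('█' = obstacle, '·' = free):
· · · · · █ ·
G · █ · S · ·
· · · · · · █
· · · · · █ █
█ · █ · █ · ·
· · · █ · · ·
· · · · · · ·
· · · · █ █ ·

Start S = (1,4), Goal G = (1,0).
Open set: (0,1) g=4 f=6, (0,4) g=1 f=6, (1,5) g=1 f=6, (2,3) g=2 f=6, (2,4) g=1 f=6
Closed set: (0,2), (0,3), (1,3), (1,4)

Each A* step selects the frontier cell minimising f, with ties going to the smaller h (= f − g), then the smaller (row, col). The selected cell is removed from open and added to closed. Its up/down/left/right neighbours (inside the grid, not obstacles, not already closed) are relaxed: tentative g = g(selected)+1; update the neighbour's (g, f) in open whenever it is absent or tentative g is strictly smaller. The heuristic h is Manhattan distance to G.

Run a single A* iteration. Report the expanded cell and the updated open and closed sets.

expanded=(0,1); open=[(0,0) g=5 f=6, (0,4) g=1 f=6, (1,1) g=5 f=6, (1,5) g=1 f=6, (2,3) g=2 f=6, (2,4) g=1 f=6]; closed=[(0,1), (0,2), (0,3), (1,3), (1,4)]

step 1: expand (0,1) (f=6, h=2) → closed; open now [(0,0) g=5 f=6, (0,4) g=1 f=6, (1,1) g=5 f=6, (1,5) g=1 f=6, (2,3) g=2 f=6, (2,4) g=1 f=6]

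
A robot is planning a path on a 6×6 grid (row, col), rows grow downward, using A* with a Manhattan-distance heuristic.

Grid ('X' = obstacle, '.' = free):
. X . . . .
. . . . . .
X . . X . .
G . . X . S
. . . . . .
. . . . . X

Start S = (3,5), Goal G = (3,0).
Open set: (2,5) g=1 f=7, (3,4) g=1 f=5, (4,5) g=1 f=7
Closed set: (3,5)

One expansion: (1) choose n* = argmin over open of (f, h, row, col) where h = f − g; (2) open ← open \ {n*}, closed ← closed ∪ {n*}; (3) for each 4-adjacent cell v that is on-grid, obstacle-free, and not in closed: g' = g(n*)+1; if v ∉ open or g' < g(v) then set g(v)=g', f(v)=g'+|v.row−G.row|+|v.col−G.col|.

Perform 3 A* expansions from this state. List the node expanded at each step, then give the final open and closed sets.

step 1: expand (3,4) (f=5, h=4) → closed; open now [(2,4) g=2 f=7, (2,5) g=1 f=7, (4,4) g=2 f=7, (4,5) g=1 f=7]
step 2: expand (2,4) (f=7, h=5) → closed; open now [(1,4) g=3 f=9, (2,5) g=1 f=7, (4,4) g=2 f=7, (4,5) g=1 f=7]
step 3: expand (4,4) (f=7, h=5) → closed; open now [(1,4) g=3 f=9, (2,5) g=1 f=7, (4,3) g=3 f=7, (4,5) g=1 f=7, (5,4) g=3 f=9]

order=[(3,4) → (2,4) → (4,4)]; open=[(1,4) g=3 f=9, (2,5) g=1 f=7, (4,3) g=3 f=7, (4,5) g=1 f=7, (5,4) g=3 f=9]; closed=[(2,4), (3,4), (3,5), (4,4)]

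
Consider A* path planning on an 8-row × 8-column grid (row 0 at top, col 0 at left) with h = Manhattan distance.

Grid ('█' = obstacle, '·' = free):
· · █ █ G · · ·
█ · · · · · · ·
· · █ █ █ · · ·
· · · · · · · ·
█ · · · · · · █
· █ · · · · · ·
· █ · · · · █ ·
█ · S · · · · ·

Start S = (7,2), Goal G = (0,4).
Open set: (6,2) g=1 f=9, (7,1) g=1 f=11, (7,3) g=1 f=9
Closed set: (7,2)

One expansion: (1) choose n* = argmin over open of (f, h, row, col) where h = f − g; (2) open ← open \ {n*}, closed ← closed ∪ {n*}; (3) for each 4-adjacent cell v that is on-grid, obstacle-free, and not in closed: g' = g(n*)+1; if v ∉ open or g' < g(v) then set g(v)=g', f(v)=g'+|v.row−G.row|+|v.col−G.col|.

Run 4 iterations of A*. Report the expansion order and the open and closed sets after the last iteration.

order=[(6,2) → (5,2) → (4,2) → (3,2)]; open=[(3,1) g=5 f=11, (3,3) g=5 f=9, (4,1) g=4 f=11, (4,3) g=4 f=9, (5,3) g=3 f=9, (6,3) g=2 f=9, (7,1) g=1 f=11, (7,3) g=1 f=9]; closed=[(3,2), (4,2), (5,2), (6,2), (7,2)]

step 1: expand (6,2) (f=9, h=8) → closed; open now [(5,2) g=2 f=9, (6,3) g=2 f=9, (7,1) g=1 f=11, (7,3) g=1 f=9]
step 2: expand (5,2) (f=9, h=7) → closed; open now [(4,2) g=3 f=9, (5,3) g=3 f=9, (6,3) g=2 f=9, (7,1) g=1 f=11, (7,3) g=1 f=9]
step 3: expand (4,2) (f=9, h=6) → closed; open now [(3,2) g=4 f=9, (4,1) g=4 f=11, (4,3) g=4 f=9, (5,3) g=3 f=9, (6,3) g=2 f=9, (7,1) g=1 f=11, (7,3) g=1 f=9]
step 4: expand (3,2) (f=9, h=5) → closed; open now [(3,1) g=5 f=11, (3,3) g=5 f=9, (4,1) g=4 f=11, (4,3) g=4 f=9, (5,3) g=3 f=9, (6,3) g=2 f=9, (7,1) g=1 f=11, (7,3) g=1 f=9]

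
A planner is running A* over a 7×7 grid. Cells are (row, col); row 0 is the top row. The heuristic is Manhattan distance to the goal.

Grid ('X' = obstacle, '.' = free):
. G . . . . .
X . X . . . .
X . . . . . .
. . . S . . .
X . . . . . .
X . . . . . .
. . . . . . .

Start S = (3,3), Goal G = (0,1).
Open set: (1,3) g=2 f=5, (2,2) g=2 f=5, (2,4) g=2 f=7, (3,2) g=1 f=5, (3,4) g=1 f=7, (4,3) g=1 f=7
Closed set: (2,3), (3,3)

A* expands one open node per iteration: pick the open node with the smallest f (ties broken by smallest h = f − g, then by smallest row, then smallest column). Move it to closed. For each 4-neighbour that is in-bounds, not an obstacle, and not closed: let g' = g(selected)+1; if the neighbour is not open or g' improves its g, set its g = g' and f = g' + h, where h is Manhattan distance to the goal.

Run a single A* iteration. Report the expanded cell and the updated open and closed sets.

step 1: expand (1,3) (f=5, h=3) → closed; open now [(0,3) g=3 f=5, (1,4) g=3 f=7, (2,2) g=2 f=5, (2,4) g=2 f=7, (3,2) g=1 f=5, (3,4) g=1 f=7, (4,3) g=1 f=7]

expanded=(1,3); open=[(0,3) g=3 f=5, (1,4) g=3 f=7, (2,2) g=2 f=5, (2,4) g=2 f=7, (3,2) g=1 f=5, (3,4) g=1 f=7, (4,3) g=1 f=7]; closed=[(1,3), (2,3), (3,3)]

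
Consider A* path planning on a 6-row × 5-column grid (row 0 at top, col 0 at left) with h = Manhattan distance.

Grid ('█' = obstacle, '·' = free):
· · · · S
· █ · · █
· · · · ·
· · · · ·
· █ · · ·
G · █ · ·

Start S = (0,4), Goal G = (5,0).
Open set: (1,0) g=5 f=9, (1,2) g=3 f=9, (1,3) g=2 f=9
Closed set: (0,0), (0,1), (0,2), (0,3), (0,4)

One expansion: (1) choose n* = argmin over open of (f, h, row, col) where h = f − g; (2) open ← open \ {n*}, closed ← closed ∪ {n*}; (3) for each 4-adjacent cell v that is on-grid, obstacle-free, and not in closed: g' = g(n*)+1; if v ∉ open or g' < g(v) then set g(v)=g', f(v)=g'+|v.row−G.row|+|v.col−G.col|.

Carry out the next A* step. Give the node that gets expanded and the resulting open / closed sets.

step 1: expand (1,0) (f=9, h=4) → closed; open now [(1,2) g=3 f=9, (1,3) g=2 f=9, (2,0) g=6 f=9]

expanded=(1,0); open=[(1,2) g=3 f=9, (1,3) g=2 f=9, (2,0) g=6 f=9]; closed=[(0,0), (0,1), (0,2), (0,3), (0,4), (1,0)]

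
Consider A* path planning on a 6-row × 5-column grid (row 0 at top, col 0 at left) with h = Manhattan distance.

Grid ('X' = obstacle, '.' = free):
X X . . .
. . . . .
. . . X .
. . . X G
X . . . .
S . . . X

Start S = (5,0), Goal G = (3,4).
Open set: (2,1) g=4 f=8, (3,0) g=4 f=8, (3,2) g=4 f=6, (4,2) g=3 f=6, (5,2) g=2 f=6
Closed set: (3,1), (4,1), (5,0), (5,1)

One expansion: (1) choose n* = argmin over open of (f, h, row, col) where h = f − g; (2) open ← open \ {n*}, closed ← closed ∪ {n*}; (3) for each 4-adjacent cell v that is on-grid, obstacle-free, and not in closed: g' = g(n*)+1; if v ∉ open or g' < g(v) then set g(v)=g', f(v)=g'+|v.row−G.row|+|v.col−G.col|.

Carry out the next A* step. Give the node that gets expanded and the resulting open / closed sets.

step 1: expand (3,2) (f=6, h=2) → closed; open now [(2,1) g=4 f=8, (2,2) g=5 f=8, (3,0) g=4 f=8, (4,2) g=3 f=6, (5,2) g=2 f=6]

expanded=(3,2); open=[(2,1) g=4 f=8, (2,2) g=5 f=8, (3,0) g=4 f=8, (4,2) g=3 f=6, (5,2) g=2 f=6]; closed=[(3,1), (3,2), (4,1), (5,0), (5,1)]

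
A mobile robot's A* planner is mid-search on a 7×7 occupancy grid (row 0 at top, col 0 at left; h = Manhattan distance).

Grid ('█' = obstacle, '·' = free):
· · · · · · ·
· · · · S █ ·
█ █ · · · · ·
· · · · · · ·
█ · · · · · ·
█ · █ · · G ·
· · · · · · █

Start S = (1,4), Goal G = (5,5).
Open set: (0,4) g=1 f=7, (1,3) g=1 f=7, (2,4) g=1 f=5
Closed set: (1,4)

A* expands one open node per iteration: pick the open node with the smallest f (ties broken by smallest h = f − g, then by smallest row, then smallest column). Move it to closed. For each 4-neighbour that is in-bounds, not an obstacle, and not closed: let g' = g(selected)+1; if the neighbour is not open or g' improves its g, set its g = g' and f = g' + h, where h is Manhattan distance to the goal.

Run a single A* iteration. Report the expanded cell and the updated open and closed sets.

step 1: expand (2,4) (f=5, h=4) → closed; open now [(0,4) g=1 f=7, (1,3) g=1 f=7, (2,3) g=2 f=7, (2,5) g=2 f=5, (3,4) g=2 f=5]

expanded=(2,4); open=[(0,4) g=1 f=7, (1,3) g=1 f=7, (2,3) g=2 f=7, (2,5) g=2 f=5, (3,4) g=2 f=5]; closed=[(1,4), (2,4)]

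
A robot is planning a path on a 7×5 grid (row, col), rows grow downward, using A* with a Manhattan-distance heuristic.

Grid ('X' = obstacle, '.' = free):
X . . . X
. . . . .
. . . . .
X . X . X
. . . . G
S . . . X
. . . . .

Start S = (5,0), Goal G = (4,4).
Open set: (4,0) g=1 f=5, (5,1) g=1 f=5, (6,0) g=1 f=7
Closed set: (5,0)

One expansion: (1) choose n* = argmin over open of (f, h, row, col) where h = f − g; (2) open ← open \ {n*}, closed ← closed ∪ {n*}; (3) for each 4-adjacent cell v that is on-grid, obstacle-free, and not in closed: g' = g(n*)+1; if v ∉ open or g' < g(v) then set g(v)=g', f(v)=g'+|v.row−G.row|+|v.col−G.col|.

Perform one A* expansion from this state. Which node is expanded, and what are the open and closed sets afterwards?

expanded=(4,0); open=[(4,1) g=2 f=5, (5,1) g=1 f=5, (6,0) g=1 f=7]; closed=[(4,0), (5,0)]

step 1: expand (4,0) (f=5, h=4) → closed; open now [(4,1) g=2 f=5, (5,1) g=1 f=5, (6,0) g=1 f=7]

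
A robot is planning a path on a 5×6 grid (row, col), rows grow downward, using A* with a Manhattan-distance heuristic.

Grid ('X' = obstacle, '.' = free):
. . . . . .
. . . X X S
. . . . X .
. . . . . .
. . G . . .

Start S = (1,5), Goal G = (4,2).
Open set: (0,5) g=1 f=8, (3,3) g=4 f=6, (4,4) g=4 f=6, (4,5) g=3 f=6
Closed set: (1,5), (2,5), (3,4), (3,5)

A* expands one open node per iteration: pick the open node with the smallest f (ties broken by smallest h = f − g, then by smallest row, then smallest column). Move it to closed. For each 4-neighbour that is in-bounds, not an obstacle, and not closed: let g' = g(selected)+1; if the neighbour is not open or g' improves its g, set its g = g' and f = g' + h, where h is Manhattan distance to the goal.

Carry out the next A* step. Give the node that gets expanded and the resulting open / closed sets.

step 1: expand (3,3) (f=6, h=2) → closed; open now [(0,5) g=1 f=8, (2,3) g=5 f=8, (3,2) g=5 f=6, (4,3) g=5 f=6, (4,4) g=4 f=6, (4,5) g=3 f=6]

expanded=(3,3); open=[(0,5) g=1 f=8, (2,3) g=5 f=8, (3,2) g=5 f=6, (4,3) g=5 f=6, (4,4) g=4 f=6, (4,5) g=3 f=6]; closed=[(1,5), (2,5), (3,3), (3,4), (3,5)]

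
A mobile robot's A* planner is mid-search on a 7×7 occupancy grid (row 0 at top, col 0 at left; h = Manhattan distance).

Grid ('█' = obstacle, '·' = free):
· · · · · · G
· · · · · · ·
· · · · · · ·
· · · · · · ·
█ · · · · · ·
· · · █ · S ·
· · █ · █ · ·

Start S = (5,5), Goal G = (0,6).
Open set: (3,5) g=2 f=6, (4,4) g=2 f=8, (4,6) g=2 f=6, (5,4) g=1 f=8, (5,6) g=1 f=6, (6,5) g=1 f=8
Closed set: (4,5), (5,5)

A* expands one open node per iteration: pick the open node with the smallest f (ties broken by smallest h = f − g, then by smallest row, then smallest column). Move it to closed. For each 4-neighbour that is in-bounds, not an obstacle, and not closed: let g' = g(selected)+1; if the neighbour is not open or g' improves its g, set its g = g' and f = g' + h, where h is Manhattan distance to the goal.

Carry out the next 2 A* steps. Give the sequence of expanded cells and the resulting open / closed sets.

step 1: expand (3,5) (f=6, h=4) → closed; open now [(2,5) g=3 f=6, (3,4) g=3 f=8, (3,6) g=3 f=6, (4,4) g=2 f=8, (4,6) g=2 f=6, (5,4) g=1 f=8, (5,6) g=1 f=6, (6,5) g=1 f=8]
step 2: expand (2,5) (f=6, h=3) → closed; open now [(1,5) g=4 f=6, (2,4) g=4 f=8, (2,6) g=4 f=6, (3,4) g=3 f=8, (3,6) g=3 f=6, (4,4) g=2 f=8, (4,6) g=2 f=6, (5,4) g=1 f=8, (5,6) g=1 f=6, (6,5) g=1 f=8]

order=[(3,5) → (2,5)]; open=[(1,5) g=4 f=6, (2,4) g=4 f=8, (2,6) g=4 f=6, (3,4) g=3 f=8, (3,6) g=3 f=6, (4,4) g=2 f=8, (4,6) g=2 f=6, (5,4) g=1 f=8, (5,6) g=1 f=6, (6,5) g=1 f=8]; closed=[(2,5), (3,5), (4,5), (5,5)]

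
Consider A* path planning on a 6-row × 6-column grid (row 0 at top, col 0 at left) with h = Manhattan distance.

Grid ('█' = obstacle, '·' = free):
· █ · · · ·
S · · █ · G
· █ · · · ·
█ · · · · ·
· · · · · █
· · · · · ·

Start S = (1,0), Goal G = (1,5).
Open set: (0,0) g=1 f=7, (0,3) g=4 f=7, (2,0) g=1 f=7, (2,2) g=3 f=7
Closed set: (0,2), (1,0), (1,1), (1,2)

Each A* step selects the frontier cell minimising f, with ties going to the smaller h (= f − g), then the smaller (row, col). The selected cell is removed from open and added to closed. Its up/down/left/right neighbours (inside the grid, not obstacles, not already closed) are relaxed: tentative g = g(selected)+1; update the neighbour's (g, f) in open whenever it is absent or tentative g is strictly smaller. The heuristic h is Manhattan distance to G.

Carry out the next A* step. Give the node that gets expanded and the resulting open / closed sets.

expanded=(0,3); open=[(0,0) g=1 f=7, (0,4) g=5 f=7, (2,0) g=1 f=7, (2,2) g=3 f=7]; closed=[(0,2), (0,3), (1,0), (1,1), (1,2)]

step 1: expand (0,3) (f=7, h=3) → closed; open now [(0,0) g=1 f=7, (0,4) g=5 f=7, (2,0) g=1 f=7, (2,2) g=3 f=7]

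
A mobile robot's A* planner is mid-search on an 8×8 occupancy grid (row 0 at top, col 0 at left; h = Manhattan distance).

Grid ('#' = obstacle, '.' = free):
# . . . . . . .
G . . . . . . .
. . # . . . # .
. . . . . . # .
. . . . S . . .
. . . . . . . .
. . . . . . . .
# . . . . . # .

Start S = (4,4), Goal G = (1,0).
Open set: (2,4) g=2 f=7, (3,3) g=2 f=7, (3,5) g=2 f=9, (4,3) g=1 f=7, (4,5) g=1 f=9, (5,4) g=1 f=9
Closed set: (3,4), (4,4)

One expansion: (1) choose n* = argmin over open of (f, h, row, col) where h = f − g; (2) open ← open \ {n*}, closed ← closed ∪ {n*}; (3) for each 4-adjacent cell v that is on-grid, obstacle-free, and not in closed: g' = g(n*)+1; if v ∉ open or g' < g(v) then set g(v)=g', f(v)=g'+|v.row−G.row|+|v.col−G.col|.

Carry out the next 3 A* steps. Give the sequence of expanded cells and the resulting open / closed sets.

step 1: expand (2,4) (f=7, h=5) → closed; open now [(1,4) g=3 f=7, (2,3) g=3 f=7, (2,5) g=3 f=9, (3,3) g=2 f=7, (3,5) g=2 f=9, (4,3) g=1 f=7, (4,5) g=1 f=9, (5,4) g=1 f=9]
step 2: expand (1,4) (f=7, h=4) → closed; open now [(0,4) g=4 f=9, (1,3) g=4 f=7, (1,5) g=4 f=9, (2,3) g=3 f=7, (2,5) g=3 f=9, (3,3) g=2 f=7, (3,5) g=2 f=9, (4,3) g=1 f=7, (4,5) g=1 f=9, (5,4) g=1 f=9]
step 3: expand (1,3) (f=7, h=3) → closed; open now [(0,3) g=5 f=9, (0,4) g=4 f=9, (1,2) g=5 f=7, (1,5) g=4 f=9, (2,3) g=3 f=7, (2,5) g=3 f=9, (3,3) g=2 f=7, (3,5) g=2 f=9, (4,3) g=1 f=7, (4,5) g=1 f=9, (5,4) g=1 f=9]

order=[(2,4) → (1,4) → (1,3)]; open=[(0,3) g=5 f=9, (0,4) g=4 f=9, (1,2) g=5 f=7, (1,5) g=4 f=9, (2,3) g=3 f=7, (2,5) g=3 f=9, (3,3) g=2 f=7, (3,5) g=2 f=9, (4,3) g=1 f=7, (4,5) g=1 f=9, (5,4) g=1 f=9]; closed=[(1,3), (1,4), (2,4), (3,4), (4,4)]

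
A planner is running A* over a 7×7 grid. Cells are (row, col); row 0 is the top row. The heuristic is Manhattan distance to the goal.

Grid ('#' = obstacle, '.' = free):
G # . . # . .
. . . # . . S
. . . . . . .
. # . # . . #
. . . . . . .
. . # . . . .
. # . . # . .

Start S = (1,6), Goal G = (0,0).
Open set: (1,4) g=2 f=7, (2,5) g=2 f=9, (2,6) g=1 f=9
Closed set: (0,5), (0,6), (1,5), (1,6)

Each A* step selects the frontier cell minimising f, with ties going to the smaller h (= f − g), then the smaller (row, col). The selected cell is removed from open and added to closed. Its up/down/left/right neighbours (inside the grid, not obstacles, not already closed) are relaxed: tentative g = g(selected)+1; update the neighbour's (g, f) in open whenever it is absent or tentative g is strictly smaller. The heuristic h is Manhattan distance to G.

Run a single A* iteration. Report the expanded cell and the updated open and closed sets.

expanded=(1,4); open=[(2,4) g=3 f=9, (2,5) g=2 f=9, (2,6) g=1 f=9]; closed=[(0,5), (0,6), (1,4), (1,5), (1,6)]

step 1: expand (1,4) (f=7, h=5) → closed; open now [(2,4) g=3 f=9, (2,5) g=2 f=9, (2,6) g=1 f=9]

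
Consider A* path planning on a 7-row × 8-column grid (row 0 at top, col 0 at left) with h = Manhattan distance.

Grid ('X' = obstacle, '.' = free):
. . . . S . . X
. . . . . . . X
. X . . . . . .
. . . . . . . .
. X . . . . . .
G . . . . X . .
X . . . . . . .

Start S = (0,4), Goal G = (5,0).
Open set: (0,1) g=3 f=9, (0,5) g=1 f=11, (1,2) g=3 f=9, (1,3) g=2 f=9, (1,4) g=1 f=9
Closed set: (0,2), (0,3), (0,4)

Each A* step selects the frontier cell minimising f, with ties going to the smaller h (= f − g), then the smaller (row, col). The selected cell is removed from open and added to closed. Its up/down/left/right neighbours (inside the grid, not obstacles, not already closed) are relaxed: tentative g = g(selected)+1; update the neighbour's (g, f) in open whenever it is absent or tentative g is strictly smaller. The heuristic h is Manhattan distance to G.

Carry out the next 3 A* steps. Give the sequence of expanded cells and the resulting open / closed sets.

order=[(0,1) → (0,0) → (1,0)]; open=[(0,5) g=1 f=11, (1,1) g=4 f=9, (1,2) g=3 f=9, (1,3) g=2 f=9, (1,4) g=1 f=9, (2,0) g=6 f=9]; closed=[(0,0), (0,1), (0,2), (0,3), (0,4), (1,0)]

step 1: expand (0,1) (f=9, h=6) → closed; open now [(0,0) g=4 f=9, (0,5) g=1 f=11, (1,1) g=4 f=9, (1,2) g=3 f=9, (1,3) g=2 f=9, (1,4) g=1 f=9]
step 2: expand (0,0) (f=9, h=5) → closed; open now [(0,5) g=1 f=11, (1,0) g=5 f=9, (1,1) g=4 f=9, (1,2) g=3 f=9, (1,3) g=2 f=9, (1,4) g=1 f=9]
step 3: expand (1,0) (f=9, h=4) → closed; open now [(0,5) g=1 f=11, (1,1) g=4 f=9, (1,2) g=3 f=9, (1,3) g=2 f=9, (1,4) g=1 f=9, (2,0) g=6 f=9]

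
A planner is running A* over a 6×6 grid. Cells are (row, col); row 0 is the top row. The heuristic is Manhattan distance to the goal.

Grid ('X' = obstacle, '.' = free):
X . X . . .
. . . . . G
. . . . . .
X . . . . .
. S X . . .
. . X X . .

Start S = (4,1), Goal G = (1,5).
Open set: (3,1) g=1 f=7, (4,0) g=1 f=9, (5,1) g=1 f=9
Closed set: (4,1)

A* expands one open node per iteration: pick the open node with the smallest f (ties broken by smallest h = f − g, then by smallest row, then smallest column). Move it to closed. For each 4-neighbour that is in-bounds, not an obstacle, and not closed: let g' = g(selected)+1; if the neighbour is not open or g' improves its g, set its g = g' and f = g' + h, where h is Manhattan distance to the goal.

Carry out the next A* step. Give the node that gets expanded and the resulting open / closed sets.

expanded=(3,1); open=[(2,1) g=2 f=7, (3,2) g=2 f=7, (4,0) g=1 f=9, (5,1) g=1 f=9]; closed=[(3,1), (4,1)]

step 1: expand (3,1) (f=7, h=6) → closed; open now [(2,1) g=2 f=7, (3,2) g=2 f=7, (4,0) g=1 f=9, (5,1) g=1 f=9]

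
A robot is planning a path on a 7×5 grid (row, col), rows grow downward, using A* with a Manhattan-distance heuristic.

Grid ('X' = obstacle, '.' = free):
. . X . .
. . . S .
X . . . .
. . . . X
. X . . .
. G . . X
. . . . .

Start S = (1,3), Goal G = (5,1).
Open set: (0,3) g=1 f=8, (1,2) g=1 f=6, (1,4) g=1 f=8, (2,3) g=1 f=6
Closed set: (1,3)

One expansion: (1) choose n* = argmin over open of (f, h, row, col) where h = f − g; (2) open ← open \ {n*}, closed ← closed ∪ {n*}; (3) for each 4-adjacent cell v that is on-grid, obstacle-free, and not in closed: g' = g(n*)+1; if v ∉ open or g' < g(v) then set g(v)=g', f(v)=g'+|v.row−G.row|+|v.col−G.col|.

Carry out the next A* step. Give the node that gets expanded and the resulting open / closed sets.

expanded=(1,2); open=[(0,3) g=1 f=8, (1,1) g=2 f=6, (1,4) g=1 f=8, (2,2) g=2 f=6, (2,3) g=1 f=6]; closed=[(1,2), (1,3)]

step 1: expand (1,2) (f=6, h=5) → closed; open now [(0,3) g=1 f=8, (1,1) g=2 f=6, (1,4) g=1 f=8, (2,2) g=2 f=6, (2,3) g=1 f=6]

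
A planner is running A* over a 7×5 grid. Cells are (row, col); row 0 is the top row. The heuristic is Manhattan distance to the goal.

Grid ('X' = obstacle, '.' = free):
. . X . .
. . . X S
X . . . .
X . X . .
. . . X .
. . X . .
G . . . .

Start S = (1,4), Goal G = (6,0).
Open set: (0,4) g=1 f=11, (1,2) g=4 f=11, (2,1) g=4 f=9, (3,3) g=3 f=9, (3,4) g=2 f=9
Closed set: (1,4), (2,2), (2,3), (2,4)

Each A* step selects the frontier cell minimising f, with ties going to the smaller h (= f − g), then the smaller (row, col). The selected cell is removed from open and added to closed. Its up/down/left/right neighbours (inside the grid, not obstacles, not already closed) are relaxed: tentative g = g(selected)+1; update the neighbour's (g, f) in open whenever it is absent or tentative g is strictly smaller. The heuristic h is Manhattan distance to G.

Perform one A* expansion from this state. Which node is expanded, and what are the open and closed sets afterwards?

expanded=(2,1); open=[(0,4) g=1 f=11, (1,1) g=5 f=11, (1,2) g=4 f=11, (3,1) g=5 f=9, (3,3) g=3 f=9, (3,4) g=2 f=9]; closed=[(1,4), (2,1), (2,2), (2,3), (2,4)]

step 1: expand (2,1) (f=9, h=5) → closed; open now [(0,4) g=1 f=11, (1,1) g=5 f=11, (1,2) g=4 f=11, (3,1) g=5 f=9, (3,3) g=3 f=9, (3,4) g=2 f=9]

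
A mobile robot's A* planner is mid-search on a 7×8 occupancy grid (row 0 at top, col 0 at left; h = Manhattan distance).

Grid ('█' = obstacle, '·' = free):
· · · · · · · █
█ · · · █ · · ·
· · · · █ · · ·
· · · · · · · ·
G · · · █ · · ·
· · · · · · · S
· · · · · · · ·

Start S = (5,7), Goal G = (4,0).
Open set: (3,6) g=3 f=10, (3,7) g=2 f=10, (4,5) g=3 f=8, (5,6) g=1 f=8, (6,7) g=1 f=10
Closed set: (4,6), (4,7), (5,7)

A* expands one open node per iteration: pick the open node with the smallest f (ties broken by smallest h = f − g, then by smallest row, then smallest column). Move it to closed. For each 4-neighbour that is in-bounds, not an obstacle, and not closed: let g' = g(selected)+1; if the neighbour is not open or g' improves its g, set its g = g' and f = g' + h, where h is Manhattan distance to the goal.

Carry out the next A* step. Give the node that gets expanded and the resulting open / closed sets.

step 1: expand (4,5) (f=8, h=5) → closed; open now [(3,5) g=4 f=10, (3,6) g=3 f=10, (3,7) g=2 f=10, (5,5) g=4 f=10, (5,6) g=1 f=8, (6,7) g=1 f=10]

expanded=(4,5); open=[(3,5) g=4 f=10, (3,6) g=3 f=10, (3,7) g=2 f=10, (5,5) g=4 f=10, (5,6) g=1 f=8, (6,7) g=1 f=10]; closed=[(4,5), (4,6), (4,7), (5,7)]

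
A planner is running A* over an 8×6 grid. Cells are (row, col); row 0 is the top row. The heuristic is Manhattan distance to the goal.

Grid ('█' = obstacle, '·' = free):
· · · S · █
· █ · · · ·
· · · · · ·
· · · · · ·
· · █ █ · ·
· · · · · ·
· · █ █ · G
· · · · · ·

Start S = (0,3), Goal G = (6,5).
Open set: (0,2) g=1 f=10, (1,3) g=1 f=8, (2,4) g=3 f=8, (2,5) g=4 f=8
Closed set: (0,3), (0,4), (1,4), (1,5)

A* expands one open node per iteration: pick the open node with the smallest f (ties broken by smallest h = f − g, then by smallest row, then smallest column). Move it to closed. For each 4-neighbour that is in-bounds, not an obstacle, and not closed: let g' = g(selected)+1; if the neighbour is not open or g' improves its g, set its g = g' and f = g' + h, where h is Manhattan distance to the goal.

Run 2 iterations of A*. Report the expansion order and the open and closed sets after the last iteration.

step 1: expand (2,5) (f=8, h=4) → closed; open now [(0,2) g=1 f=10, (1,3) g=1 f=8, (2,4) g=3 f=8, (3,5) g=5 f=8]
step 2: expand (3,5) (f=8, h=3) → closed; open now [(0,2) g=1 f=10, (1,3) g=1 f=8, (2,4) g=3 f=8, (3,4) g=6 f=10, (4,5) g=6 f=8]

order=[(2,5) → (3,5)]; open=[(0,2) g=1 f=10, (1,3) g=1 f=8, (2,4) g=3 f=8, (3,4) g=6 f=10, (4,5) g=6 f=8]; closed=[(0,3), (0,4), (1,4), (1,5), (2,5), (3,5)]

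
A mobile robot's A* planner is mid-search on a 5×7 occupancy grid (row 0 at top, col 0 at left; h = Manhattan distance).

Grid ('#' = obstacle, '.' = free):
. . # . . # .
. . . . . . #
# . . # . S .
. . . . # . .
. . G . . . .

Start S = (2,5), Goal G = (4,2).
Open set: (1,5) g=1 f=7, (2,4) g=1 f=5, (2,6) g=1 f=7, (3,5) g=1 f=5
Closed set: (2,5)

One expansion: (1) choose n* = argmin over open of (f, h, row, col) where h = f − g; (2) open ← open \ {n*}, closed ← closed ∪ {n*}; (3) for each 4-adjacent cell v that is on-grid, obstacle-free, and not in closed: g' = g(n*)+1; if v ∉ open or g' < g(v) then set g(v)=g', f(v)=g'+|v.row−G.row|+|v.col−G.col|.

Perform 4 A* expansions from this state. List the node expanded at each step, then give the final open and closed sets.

step 1: expand (2,4) (f=5, h=4) → closed; open now [(1,4) g=2 f=7, (1,5) g=1 f=7, (2,6) g=1 f=7, (3,5) g=1 f=5]
step 2: expand (3,5) (f=5, h=4) → closed; open now [(1,4) g=2 f=7, (1,5) g=1 f=7, (2,6) g=1 f=7, (3,6) g=2 f=7, (4,5) g=2 f=5]
step 3: expand (4,5) (f=5, h=3) → closed; open now [(1,4) g=2 f=7, (1,5) g=1 f=7, (2,6) g=1 f=7, (3,6) g=2 f=7, (4,4) g=3 f=5, (4,6) g=3 f=7]
step 4: expand (4,4) (f=5, h=2) → closed; open now [(1,4) g=2 f=7, (1,5) g=1 f=7, (2,6) g=1 f=7, (3,6) g=2 f=7, (4,3) g=4 f=5, (4,6) g=3 f=7]

order=[(2,4) → (3,5) → (4,5) → (4,4)]; open=[(1,4) g=2 f=7, (1,5) g=1 f=7, (2,6) g=1 f=7, (3,6) g=2 f=7, (4,3) g=4 f=5, (4,6) g=3 f=7]; closed=[(2,4), (2,5), (3,5), (4,4), (4,5)]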